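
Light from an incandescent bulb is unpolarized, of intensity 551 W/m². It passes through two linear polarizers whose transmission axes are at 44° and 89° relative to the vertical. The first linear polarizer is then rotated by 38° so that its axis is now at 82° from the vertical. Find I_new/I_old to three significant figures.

Before rotation:
Unpolarized light through the first polarizer → I₁ = ½ I₀, now polarized at 44°.
I₂ = I₁ cos²(89° − 44°) = 0.5 I₀ · cos²(45°) = 0.25 I₀.
After rotation:
Unpolarized light through the first polarizer → I₁ = ½ I₀, now polarized at 82°.
I₂ = I₁ cos²(89° − 82°) = 0.5 I₀ · cos²(7°) = 0.4926 I₀.
Ratio = 0.4926 / 0.25 = 1.97.

I_new/I_old ≈ 1.97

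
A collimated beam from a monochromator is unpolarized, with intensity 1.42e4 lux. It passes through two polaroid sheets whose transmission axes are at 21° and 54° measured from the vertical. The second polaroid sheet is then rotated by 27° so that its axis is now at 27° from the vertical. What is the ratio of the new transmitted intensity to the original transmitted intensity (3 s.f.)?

Before rotation:
Unpolarized light through the first polarizer → I₁ = ½ I₀, now polarized at 21°.
I₂ = I₁ cos²(54° − 21°) = 0.5 I₀ · cos²(33°) = 0.3517 I₀.
After rotation:
Unpolarized light through the first polarizer → I₁ = ½ I₀, now polarized at 21°.
I₂ = I₁ cos²(27° − 21°) = 0.5 I₀ · cos²(6°) = 0.4945 I₀.
Ratio = 0.4945 / 0.3517 = 1.406.

I_new/I_old ≈ 1.41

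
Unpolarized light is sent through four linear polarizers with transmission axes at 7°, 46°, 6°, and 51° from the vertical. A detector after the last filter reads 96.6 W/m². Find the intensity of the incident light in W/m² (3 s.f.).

Unpolarized light through the first polarizer → I₁ = ½ I₀, now polarized at 7°.
I₂ = I₁ cos²(46° − 7°) = 0.5 I₀ · cos²(39°) = 0.302 I₀.
I₃ = I₂ cos²(6° − 46°) = 0.302 I₀ · cos²(40°) = 0.1772 I₀.
I₄ = I₃ cos²(51° − 6°) = 0.1772 I₀ · cos²(45°) = 0.0886 I₀.
So 96.6 W/m² = 0.0886 I₀, giving I₀ = 96.6/0.0886 = 1090 W/m².

I₀ ≈ 1090 W/m²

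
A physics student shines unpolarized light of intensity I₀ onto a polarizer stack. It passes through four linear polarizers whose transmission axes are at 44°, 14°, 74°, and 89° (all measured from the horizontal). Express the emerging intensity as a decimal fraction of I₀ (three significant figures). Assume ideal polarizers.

≈ 0.0875 I₀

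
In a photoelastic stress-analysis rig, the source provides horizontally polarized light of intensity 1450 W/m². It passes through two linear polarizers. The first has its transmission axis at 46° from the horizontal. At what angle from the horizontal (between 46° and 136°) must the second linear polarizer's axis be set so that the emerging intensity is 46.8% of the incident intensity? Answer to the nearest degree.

θ ≈ 56°

I₁ = I₀ cos²(46° − 0°) = I₀ cos²(46°) = 0.4826 I₀.
Need I₂/I₀ = 0.468, so cos²(θ − 46°) = 0.468 / 0.4826 = 0.9698.
θ − 46° = arccos(√0.9698) = 10.0°, giving θ ≈ 46 + 10.0 = 56.0°.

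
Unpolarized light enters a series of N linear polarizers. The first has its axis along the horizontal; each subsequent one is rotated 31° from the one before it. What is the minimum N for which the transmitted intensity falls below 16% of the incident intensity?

N = 5

First polarizer halves the unpolarized light: factor 1/2.
Each further stage multiplies by cos²(31°) = 0.7347.
After N polarizers: T = 0.5·0.7347^(N−1). Require T < 0.16 ⇒ N−1 > ln(0.16/0.5)/ln(0.7347) = 3.70, so N−1 ≥ 4 and N = 5.
Check: N=5 gives T = 0.1457 < 0.16; N=4 gives T = 0.1983.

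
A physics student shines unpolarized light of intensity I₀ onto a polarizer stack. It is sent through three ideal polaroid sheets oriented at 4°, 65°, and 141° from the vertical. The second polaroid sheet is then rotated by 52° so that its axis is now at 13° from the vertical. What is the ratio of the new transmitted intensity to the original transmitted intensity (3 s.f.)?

Before rotation:
Unpolarized light through the first polarizer → I₁ = ½ I₀, now polarized at 4°.
I₂ = I₁ cos²(65° − 4°) = 0.5 I₀ · cos²(61°) = 0.1175 I₀.
I₃ = I₂ cos²(141° − 65°) = 0.1175 I₀ · cos²(76°) = 0.006878 I₀.
After rotation:
Unpolarized light through the first polarizer → I₁ = ½ I₀, now polarized at 4°.
I₂ = I₁ cos²(13° − 4°) = 0.5 I₀ · cos²(9°) = 0.4878 I₀.
Angle between axes 2 and 3: 52°. I₃ = 0.4878 I₀ · cos²(52°) = 0.1849 I₀.
Ratio = 0.1849 / 0.006878 = 26.88.

I_new/I_old ≈ 26.9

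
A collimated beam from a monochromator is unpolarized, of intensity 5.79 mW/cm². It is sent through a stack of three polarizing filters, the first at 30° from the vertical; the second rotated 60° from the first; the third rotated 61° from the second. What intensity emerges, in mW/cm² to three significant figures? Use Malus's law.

I ≈ 0.170 mW/cm²

Unpolarized light through the first polarizer → I₁ = 5.79 mW/cm²/2 = 2.895 mW/cm², polarized at 30°.
I₂ = I₁ · cos²(60°) = 2.895 · 0.25 = 0.7238 mW/cm².
I₃ = I₂ · cos²(61°) = 0.7238 · 0.235 = 0.1701 mW/cm².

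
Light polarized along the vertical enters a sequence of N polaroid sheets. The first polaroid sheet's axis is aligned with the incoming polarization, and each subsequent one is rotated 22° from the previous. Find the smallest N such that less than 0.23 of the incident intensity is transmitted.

N = 11

First polarizer is aligned with the polarization: full transmission.
Each further stage multiplies by cos²(22°) = 0.8597.
After N polarizers: T = 0.8597^(N−1). Require T < 0.23 ⇒ N−1 > ln(0.23)/ln(0.8597) = 9.72, so N−1 ≥ 10 and N = 11.
Check: N=11 gives T = 0.2205 < 0.23; N=10 gives T = 0.2564.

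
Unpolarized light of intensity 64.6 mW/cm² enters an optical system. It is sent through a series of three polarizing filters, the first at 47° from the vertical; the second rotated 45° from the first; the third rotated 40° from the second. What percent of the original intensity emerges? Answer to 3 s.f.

≈ 14.7%

Unpolarized light through the first polarizer → I₁ = 64.6 mW/cm²/2 = 32.3 mW/cm², polarized at 47°.
I₂ = I₁ · cos²(45°) = 32.3 · 0.5 = 16.15 mW/cm².
I₃ = I₂ · cos²(40°) = 16.15 · 0.5868 = 9.477 mW/cm².
That is 14.67% of the incident intensity.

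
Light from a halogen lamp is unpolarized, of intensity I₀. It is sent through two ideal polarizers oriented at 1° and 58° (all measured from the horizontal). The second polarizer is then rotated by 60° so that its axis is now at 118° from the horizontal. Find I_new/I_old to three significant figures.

Before rotation:
Unpolarized light through the first polarizer → I₁ = ½ I₀, now polarized at 1°.
I₂ = I₁ cos²(58° − 1°) = 0.5 I₀ · cos²(57°) = 0.1483 I₀.
After rotation:
Unpolarized light through the first polarizer → I₁ = ½ I₀, now polarized at 1°.
Angle between axes 1 and 2: 63°. I₂ = 0.5 I₀ · cos²(63°) = 0.1031 I₀.
Ratio = 0.1031 / 0.1483 = 0.6948.

I_new/I_old ≈ 0.695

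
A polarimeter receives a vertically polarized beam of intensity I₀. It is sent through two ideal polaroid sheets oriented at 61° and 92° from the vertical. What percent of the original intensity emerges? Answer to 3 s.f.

≈ 17.3%

I₁ = I₀ cos²(61° − 0°) = I₀ cos²(61°) = 0.235 I₀.
I₂ = I₁ cos²(92° − 61°) = 0.235 I₀ · cos²(31°) = 0.1727 I₀.
That is 17.27% of the incident intensity.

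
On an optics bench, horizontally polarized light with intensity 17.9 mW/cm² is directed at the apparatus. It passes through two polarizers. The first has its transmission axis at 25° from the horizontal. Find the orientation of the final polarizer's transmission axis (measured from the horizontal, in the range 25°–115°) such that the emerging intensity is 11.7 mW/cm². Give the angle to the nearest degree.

By Malus's law, I₁ = I₀ cos²(25° − 0°) = I₀ cos²(25°) = 0.8214 I₀.
Target fraction: 11.7 / 17.9 mW/cm² = 0.6536 of I₀.
Need I₂/I₀ = 0.6536, so cos²(θ − 25°) = 0.6536 / 0.8214 = 0.7958.
θ − 25° = arccos(√0.7958) = 26.9°, giving θ ≈ 25 + 26.9 = 51.9°.

θ ≈ 52°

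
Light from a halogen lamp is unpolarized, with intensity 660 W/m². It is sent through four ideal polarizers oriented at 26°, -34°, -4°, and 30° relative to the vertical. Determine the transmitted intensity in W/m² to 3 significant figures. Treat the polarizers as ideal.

Unpolarized light through the first polarizer → I₁ = 660 W/m²/2 = 330 W/m², polarized at 26°.
I₂ = I₁ · cos²(60°) = 330 · 0.25 = 82.5 W/m².
I₃ = I₂ · cos²(30°) = 82.5 · 0.75 = 61.88 W/m².
I₄ = I₃ · cos²(34°) = 61.88 · 0.6873 = 42.53 W/m².

I ≈ 42.5 W/m²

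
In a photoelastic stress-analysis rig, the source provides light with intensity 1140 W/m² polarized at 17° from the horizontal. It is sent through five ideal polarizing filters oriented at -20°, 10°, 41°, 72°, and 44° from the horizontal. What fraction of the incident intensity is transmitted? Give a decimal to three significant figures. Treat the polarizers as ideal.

I/I₀ ≈ 0.201

By Malus's law, I₁ = 1140 W/m² · cos²(37°) = 727.1 W/m².
I₂ = I₁ · cos²(30°) = 727.1 · 0.75 = 545.3 W/m².
I₃ = I₂ · cos²(31°) = 545.3 · 0.7347 = 400.7 W/m².
I₄ = I₃ · cos²(31°) = 400.7 · 0.7347 = 294.4 W/m².
I₅ = I₄ · cos²(28°) = 294.4 · 0.7796 = 229.5 W/m².
Transmitted fraction = 0.2013.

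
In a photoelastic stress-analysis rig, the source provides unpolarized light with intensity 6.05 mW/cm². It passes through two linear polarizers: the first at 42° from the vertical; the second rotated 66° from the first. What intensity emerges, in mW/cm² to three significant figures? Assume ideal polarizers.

I ≈ 0.500 mW/cm²

Unpolarized light through the first polarizer → I₁ = 6.05 mW/cm²/2 = 3.025 mW/cm², polarized at 42°.
I₂ = I₁ · cos²(66°) = 3.025 · 0.1654 = 0.5004 mW/cm².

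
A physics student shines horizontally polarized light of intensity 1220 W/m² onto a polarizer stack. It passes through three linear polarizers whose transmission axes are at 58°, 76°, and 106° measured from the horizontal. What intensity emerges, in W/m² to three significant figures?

I₁ = 1220 W/m² · cos²(58°) = 342.6 W/m².
I₂ = I₁ · cos²(18°) = 342.6 · 0.9045 = 309.9 W/m².
I₃ = I₂ · cos²(30°) = 309.9 · 0.75 = 232.4 W/m².

I ≈ 232 W/m²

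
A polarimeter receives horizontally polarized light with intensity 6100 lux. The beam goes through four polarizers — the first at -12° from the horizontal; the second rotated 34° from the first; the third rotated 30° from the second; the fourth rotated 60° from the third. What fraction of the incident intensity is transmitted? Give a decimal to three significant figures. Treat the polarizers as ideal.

I/I₀ ≈ 0.123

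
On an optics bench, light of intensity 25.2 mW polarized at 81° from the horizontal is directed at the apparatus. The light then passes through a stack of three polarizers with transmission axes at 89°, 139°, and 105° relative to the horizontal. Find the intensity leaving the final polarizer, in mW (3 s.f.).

I₁ = 25.2 mW · cos²(8°) = 24.71 mW.
I₂ = I₁ · cos²(50°) = 24.71 · 0.4132 = 10.21 mW.
I₃ = I₂ · cos²(34°) = 10.21 · 0.6873 = 7.018 mW.

I ≈ 7.02 mW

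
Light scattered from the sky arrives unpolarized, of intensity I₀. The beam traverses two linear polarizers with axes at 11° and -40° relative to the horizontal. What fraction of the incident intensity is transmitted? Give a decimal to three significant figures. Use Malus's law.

Unpolarized light through the first polarizer → I₁ = ½ I₀, now polarized at 11°.
I₂ = I₁ cos²(-40° − 11°) = 0.5 I₀ · cos²(51°) = 0.198 I₀.
Transmitted fraction = 0.198.

≈ 0.198 I₀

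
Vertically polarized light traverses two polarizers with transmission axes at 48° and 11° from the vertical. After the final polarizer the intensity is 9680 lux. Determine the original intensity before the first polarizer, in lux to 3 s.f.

I₀ ≈ 3.39e4 lux

I₁ = I₀ cos²(48° − 0°) = I₀ cos²(48°) = 0.4477 I₀.
I₂ = I₁ cos²(11° − 48°) = 0.4477 I₀ · cos²(37°) = 0.2856 I₀.
So 9680 lux = 0.2856 I₀, giving I₀ = 9680/0.2856 = 3.39e+04 lux.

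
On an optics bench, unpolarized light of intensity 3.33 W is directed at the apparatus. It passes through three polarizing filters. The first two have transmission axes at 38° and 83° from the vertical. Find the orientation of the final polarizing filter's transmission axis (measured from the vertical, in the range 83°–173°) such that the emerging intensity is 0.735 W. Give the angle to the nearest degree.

Unpolarized light through the first polarizer → I₁ = ½ I₀, now polarized at 38°.
I₂ = I₁ cos²(83° − 38°) = 0.5 I₀ · cos²(45°) = 0.25 I₀.
Target fraction: 0.735 / 3.33 W = 0.2207 of I₀.
Need I₃/I₀ = 0.2207, so cos²(θ − 83°) = 0.2207 / 0.25 = 0.8829.
θ − 83° = arccos(√0.8829) = 20.0°, giving θ ≈ 83 + 20.0 = 103.0°.

θ ≈ 103°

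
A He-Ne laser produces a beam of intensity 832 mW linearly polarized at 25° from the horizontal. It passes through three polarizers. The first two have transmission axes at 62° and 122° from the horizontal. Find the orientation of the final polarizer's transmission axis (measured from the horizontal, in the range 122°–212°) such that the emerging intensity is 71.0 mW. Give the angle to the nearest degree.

θ ≈ 165°

By Malus's law, I₁ = I₀ cos²(62° − 25°) = I₀ cos²(37°) = 0.6378 I₀.
I₂ = I₁ cos²(122° − 62°) = 0.6378 I₀ · cos²(60°) = 0.1595 I₀.
Target fraction: 71.0 / 832 mW = 0.08534 of I₀.
Need I₃/I₀ = 0.08534, so cos²(θ − 122°) = 0.08534 / 0.1595 = 0.5352.
θ − 122° = arccos(√0.5352) = 43.0°, giving θ ≈ 122 + 43.0 = 165.0°.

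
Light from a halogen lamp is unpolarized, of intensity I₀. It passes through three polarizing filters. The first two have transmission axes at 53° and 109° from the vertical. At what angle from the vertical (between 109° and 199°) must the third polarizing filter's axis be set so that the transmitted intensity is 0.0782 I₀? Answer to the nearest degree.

θ ≈ 154°

Unpolarized light through the first polarizer → I₁ = ½ I₀, now polarized at 53°.
I₂ = I₁ cos²(109° − 53°) = 0.5 I₀ · cos²(56°) = 0.1563 I₀.
Need I₃/I₀ = 0.0782, so cos²(θ − 109°) = 0.0782 / 0.1563 = 0.5002.
θ − 109° = arccos(√0.5002) = 45.0°, giving θ ≈ 109 + 45.0 = 154.0°.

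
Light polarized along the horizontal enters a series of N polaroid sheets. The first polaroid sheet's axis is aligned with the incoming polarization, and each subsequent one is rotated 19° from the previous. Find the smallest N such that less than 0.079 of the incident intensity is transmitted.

First polarizer is aligned with the polarization: full transmission.
Each further stage multiplies by cos²(19°) = 0.894.
After N polarizers: T = 0.894^(N−1). Require T < 0.079 ⇒ N−1 > ln(0.079)/ln(0.894) = 22.65, so N−1 ≥ 23 and N = 24.
Check: N=24 gives T = 0.076 < 0.079; N=23 gives T = 0.08501.

N = 24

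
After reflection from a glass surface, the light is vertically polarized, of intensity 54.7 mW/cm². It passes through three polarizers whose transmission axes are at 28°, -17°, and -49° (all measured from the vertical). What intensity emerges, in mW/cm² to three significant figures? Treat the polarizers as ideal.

I ≈ 15.3 mW/cm²

I₁ = 54.7 mW/cm² · cos²(28°) = 42.64 mW/cm².
I₂ = I₁ · cos²(45°) = 42.64 · 0.5 = 21.32 mW/cm².
I₃ = I₂ · cos²(32°) = 21.32 · 0.7192 = 15.33 mW/cm².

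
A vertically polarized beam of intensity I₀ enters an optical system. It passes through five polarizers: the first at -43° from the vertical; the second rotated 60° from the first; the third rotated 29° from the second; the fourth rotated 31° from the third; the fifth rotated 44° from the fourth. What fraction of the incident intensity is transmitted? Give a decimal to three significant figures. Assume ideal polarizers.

≈ 0.0389 I₀

By Malus's law, I₁ = I₀ cos²(-43° − 0°) = I₀ cos²(43°) = 0.5349 I₀.
I₂ = I₁ cos²(60°) = 0.5349 · 0.25 I₀ = 0.1337 I₀.
I₃ = I₂ cos²(29°) = 0.1337 · 0.765 I₀ = 0.1023 I₀.
I₄ = I₃ cos²(31°) = 0.1023 · 0.7347 I₀ = 0.07516 I₀.
I₅ = I₄ cos²(44°) = 0.07516 · 0.5174 I₀ = 0.03889 I₀.
Transmitted fraction = 0.03889.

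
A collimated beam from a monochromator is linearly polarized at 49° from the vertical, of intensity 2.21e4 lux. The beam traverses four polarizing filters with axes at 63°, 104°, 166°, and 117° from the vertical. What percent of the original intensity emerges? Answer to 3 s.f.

I₁ = 2.21e4 lux · cos²(14°) = 2.081e+04 lux.
I₂ = I₁ · cos²(41°) = 2.081e+04 · 0.5696 = 1.185e+04 lux.
I₃ = I₂ · cos²(62°) = 1.185e+04 · 0.2204 = 2612 lux.
I₄ = I₃ · cos²(49°) = 2612 · 0.4304 = 1124 lux.
That is 5.087% of the incident intensity.

≈ 5.09%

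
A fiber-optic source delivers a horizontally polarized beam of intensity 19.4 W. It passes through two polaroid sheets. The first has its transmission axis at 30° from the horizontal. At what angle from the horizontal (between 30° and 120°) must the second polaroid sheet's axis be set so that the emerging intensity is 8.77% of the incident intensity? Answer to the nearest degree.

By Malus's law, I₁ = I₀ cos²(30° − 0°) = I₀ cos²(30°) = 0.75 I₀.
Need I₂/I₀ = 0.0877, so cos²(θ − 30°) = 0.0877 / 0.75 = 0.1169.
θ − 30° = arccos(√0.1169) = 70.0°, giving θ ≈ 30 + 70.0 = 100.0°.

θ ≈ 100°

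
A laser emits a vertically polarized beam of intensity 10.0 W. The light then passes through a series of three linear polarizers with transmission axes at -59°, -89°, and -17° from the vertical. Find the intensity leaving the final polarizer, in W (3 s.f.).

I ≈ 0.190 W

I₁ = 10.0 W · cos²(59°) = 2.653 W.
I₂ = I₁ · cos²(30°) = 2.653 · 0.75 = 1.989 W.
I₃ = I₂ · cos²(72°) = 1.989 · 0.09549 = 0.19 W.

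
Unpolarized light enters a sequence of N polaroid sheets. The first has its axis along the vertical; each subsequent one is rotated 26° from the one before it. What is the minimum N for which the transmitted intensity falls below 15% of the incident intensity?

First polarizer halves the unpolarized light: factor 1/2.
Each further stage multiplies by cos²(26°) = 0.8078.
After N polarizers: T = 0.5·0.8078^(N−1). Require T < 0.15 ⇒ N−1 > ln(0.15/0.5)/ln(0.8078) = 5.64, so N−1 ≥ 6 and N = 7.
Check: N=7 gives T = 0.139 < 0.15; N=6 gives T = 0.172.

N = 7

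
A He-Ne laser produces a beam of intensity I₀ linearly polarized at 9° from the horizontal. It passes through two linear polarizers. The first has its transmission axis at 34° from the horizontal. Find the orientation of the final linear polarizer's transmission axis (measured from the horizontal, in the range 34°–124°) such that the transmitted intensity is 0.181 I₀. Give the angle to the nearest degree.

θ ≈ 96°

I₁ = I₀ cos²(34° − 9°) = I₀ cos²(25°) = 0.8214 I₀.
Need I₂/I₀ = 0.181, so cos²(θ − 34°) = 0.181 / 0.8214 = 0.2204.
θ − 34° = arccos(√0.2204) = 62.0°, giving θ ≈ 34 + 62.0 = 96.0°.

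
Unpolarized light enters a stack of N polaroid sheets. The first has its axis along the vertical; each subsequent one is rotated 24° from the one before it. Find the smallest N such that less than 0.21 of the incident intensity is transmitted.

First polarizer halves the unpolarized light: factor 1/2.
Each further stage multiplies by cos²(24°) = 0.8346.
After N polarizers: T = 0.5·0.8346^(N−1). Require T < 0.21 ⇒ N−1 > ln(0.21/0.5)/ln(0.8346) = 4.80, so N−1 ≥ 5 and N = 6.
Check: N=6 gives T = 0.2024 < 0.21; N=5 gives T = 0.2426.

N = 6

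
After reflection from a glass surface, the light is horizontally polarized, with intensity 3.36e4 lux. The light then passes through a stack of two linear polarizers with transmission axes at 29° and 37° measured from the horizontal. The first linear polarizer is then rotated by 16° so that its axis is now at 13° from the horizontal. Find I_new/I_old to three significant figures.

Before rotation:
I₁ = I₀ cos²(29° − 0°) = I₀ cos²(29°) = 0.765 I₀.
I₂ = I₁ cos²(37° − 29°) = 0.765 I₀ · cos²(8°) = 0.7501 I₀.
After rotation:
I₁ = I₀ cos²(13° − 0°) = I₀ cos²(13°) = 0.9494 I₀.
I₂ = I₁ cos²(37° − 13°) = 0.9494 I₀ · cos²(24°) = 0.7923 I₀.
Ratio = 0.7923 / 0.7501 = 1.056.

I_new/I_old ≈ 1.06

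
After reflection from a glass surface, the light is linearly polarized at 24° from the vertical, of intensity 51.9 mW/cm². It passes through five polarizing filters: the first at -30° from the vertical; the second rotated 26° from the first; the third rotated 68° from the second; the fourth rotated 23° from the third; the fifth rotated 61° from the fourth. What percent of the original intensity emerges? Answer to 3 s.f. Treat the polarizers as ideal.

≈ 0.780%

I₁ = 51.9 mW/cm² · cos²(54°) = 17.93 mW/cm².
I₂ = I₁ · cos²(26°) = 17.93 · 0.8078 = 14.49 mW/cm².
I₃ = I₂ · cos²(68°) = 14.49 · 0.1403 = 2.033 mW/cm².
I₄ = I₃ · cos²(23°) = 2.033 · 0.8473 = 1.722 mW/cm².
I₅ = I₄ · cos²(61°) = 1.722 · 0.235 = 0.4048 mW/cm².
That is 0.78% of the incident intensity.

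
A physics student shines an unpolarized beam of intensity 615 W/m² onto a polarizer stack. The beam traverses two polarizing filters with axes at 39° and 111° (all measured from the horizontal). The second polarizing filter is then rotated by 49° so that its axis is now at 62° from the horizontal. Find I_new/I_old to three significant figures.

Before rotation:
Unpolarized light through the first polarizer → I₁ = ½ I₀, now polarized at 39°.
I₂ = I₁ cos²(111° − 39°) = 0.5 I₀ · cos²(72°) = 0.04775 I₀.
After rotation:
Unpolarized light through the first polarizer → I₁ = ½ I₀, now polarized at 39°.
I₂ = I₁ cos²(62° − 39°) = 0.5 I₀ · cos²(23°) = 0.4237 I₀.
Ratio = 0.4237 / 0.04775 = 8.873.

I_new/I_old ≈ 8.87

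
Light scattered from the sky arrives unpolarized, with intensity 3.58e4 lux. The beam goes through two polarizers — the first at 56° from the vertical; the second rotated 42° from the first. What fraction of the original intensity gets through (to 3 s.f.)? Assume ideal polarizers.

Unpolarized light through the first polarizer → I₁ = 3.58e4 lux/2 = 1.79e+04 lux, polarized at 56°.
I₂ = I₁ · cos²(42°) = 1.79e+04 · 0.5523 = 9886 lux.
Transmitted fraction = 0.2761.

I/I₀ ≈ 0.276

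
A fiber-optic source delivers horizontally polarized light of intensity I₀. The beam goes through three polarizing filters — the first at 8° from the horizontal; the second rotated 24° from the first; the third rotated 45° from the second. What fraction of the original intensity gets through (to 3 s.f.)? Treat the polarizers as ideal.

≈ 0.409 I₀

I₁ = I₀ cos²(8° − 0°) = I₀ cos²(8°) = 0.9806 I₀.
I₂ = I₁ cos²(24°) = 0.9806 · 0.8346 I₀ = 0.8184 I₀.
I₃ = I₂ cos²(45°) = 0.8184 · 0.5 I₀ = 0.4092 I₀.
Transmitted fraction = 0.4092.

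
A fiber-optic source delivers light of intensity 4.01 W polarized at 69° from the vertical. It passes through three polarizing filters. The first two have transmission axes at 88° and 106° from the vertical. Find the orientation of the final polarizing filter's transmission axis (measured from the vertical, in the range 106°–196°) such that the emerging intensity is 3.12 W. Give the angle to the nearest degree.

I₁ = I₀ cos²(88° − 69°) = I₀ cos²(19°) = 0.894 I₀.
I₂ = I₁ cos²(106° − 88°) = 0.894 I₀ · cos²(18°) = 0.8086 I₀.
Target fraction: 3.12 / 4.01 W = 0.7781 of I₀.
Need I₃/I₀ = 0.7781, so cos²(θ − 106°) = 0.7781 / 0.8086 = 0.9622.
θ − 106° = arccos(√0.9622) = 11.2°, giving θ ≈ 106 + 11.2 = 117.2°.

θ ≈ 117°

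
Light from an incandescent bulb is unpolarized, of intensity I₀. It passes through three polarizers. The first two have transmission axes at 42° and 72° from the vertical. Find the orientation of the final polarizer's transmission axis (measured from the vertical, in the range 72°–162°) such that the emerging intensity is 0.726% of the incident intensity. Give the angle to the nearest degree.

Unpolarized light through the first polarizer → I₁ = ½ I₀, now polarized at 42°.
I₂ = I₁ cos²(72° − 42°) = 0.5 I₀ · cos²(30°) = 0.375 I₀.
Need I₃/I₀ = 0.00726, so cos²(θ − 72°) = 0.00726 / 0.375 = 0.01936.
θ − 72° = arccos(√0.01936) = 82.0°, giving θ ≈ 72 + 82.0 = 154.0°.

θ ≈ 154°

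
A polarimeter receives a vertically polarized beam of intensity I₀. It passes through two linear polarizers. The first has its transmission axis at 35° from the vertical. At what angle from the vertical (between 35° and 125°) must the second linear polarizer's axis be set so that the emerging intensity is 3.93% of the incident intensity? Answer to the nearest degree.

θ ≈ 111°

I₁ = I₀ cos²(35° − 0°) = I₀ cos²(35°) = 0.671 I₀.
Need I₂/I₀ = 0.0393, so cos²(θ − 35°) = 0.0393 / 0.671 = 0.05857.
θ − 35° = arccos(√0.05857) = 76.0°, giving θ ≈ 35 + 76.0 = 111.0°.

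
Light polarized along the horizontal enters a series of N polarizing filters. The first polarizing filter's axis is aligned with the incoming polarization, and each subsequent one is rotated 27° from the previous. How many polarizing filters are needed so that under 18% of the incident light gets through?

N = 9

First polarizer is aligned with the polarization: full transmission.
Each further stage multiplies by cos²(27°) = 0.7939.
After N polarizers: T = 0.7939^(N−1). Require T < 0.18 ⇒ N−1 > ln(0.18)/ln(0.7939) = 7.43, so N−1 ≥ 8 and N = 9.
Check: N=9 gives T = 0.1578 < 0.18; N=8 gives T = 0.1988.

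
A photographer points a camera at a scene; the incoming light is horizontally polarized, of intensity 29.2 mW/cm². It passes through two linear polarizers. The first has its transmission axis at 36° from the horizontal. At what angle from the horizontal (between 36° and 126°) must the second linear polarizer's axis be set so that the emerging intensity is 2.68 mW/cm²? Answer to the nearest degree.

I₁ = I₀ cos²(36° − 0°) = I₀ cos²(36°) = 0.6545 I₀.
Target fraction: 2.68 / 29.2 mW/cm² = 0.09178 of I₀.
Need I₂/I₀ = 0.09178, so cos²(θ − 36°) = 0.09178 / 0.6545 = 0.1402.
θ − 36° = arccos(√0.1402) = 68.0°, giving θ ≈ 36 + 68.0 = 104.0°.

θ ≈ 104°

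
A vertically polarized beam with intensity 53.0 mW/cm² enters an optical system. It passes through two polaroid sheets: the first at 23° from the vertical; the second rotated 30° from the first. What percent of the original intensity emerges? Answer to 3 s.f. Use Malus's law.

≈ 63.5%

By Malus's law, I₁ = 53.0 mW/cm² · cos²(23°) = 44.91 mW/cm².
I₂ = I₁ · cos²(30°) = 44.91 · 0.75 = 33.68 mW/cm².
That is 63.55% of the incident intensity.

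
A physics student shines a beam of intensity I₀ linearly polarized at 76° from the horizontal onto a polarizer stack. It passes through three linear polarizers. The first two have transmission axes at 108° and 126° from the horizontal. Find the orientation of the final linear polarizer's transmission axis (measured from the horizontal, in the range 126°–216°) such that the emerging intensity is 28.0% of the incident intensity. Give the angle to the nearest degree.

I₁ = I₀ cos²(108° − 76°) = I₀ cos²(32°) = 0.7192 I₀.
I₂ = I₁ cos²(126° − 108°) = 0.7192 I₀ · cos²(18°) = 0.6505 I₀.
Need I₃/I₀ = 0.28, so cos²(θ − 126°) = 0.28 / 0.6505 = 0.4304.
θ − 126° = arccos(√0.4304) = 49.0°, giving θ ≈ 126 + 49.0 = 175.0°.

θ ≈ 175°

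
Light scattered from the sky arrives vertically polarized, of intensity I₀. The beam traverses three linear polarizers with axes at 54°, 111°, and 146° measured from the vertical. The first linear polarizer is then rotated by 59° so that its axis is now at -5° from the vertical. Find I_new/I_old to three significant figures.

Before rotation:
I₁ = I₀ cos²(54° − 0°) = I₀ cos²(54°) = 0.3455 I₀.
I₂ = I₁ cos²(111° − 54°) = 0.3455 I₀ · cos²(57°) = 0.1025 I₀.
I₃ = I₂ cos²(146° − 111°) = 0.1025 I₀ · cos²(35°) = 0.06877 I₀.
After rotation:
I₁ = I₀ cos²(-5° − 0°) = I₀ cos²(5°) = 0.9924 I₀.
Angle between axes 1 and 2: 64°. I₂ = 0.9924 I₀ · cos²(64°) = 0.1907 I₀.
I₃ = I₂ cos²(146° − 111°) = 0.1907 I₀ · cos²(35°) = 0.128 I₀.
Ratio = 0.128 / 0.06877 = 1.861.

I_new/I_old ≈ 1.86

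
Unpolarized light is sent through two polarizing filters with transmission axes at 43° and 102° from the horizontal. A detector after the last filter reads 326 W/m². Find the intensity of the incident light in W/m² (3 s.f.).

I₀ ≈ 2460 W/m²

Unpolarized light through the first polarizer → I₁ = ½ I₀, now polarized at 43°.
I₂ = I₁ cos²(102° − 43°) = 0.5 I₀ · cos²(59°) = 0.1326 I₀.
So 326 W/m² = 0.1326 I₀, giving I₀ = 326/0.1326 = 2458 W/m².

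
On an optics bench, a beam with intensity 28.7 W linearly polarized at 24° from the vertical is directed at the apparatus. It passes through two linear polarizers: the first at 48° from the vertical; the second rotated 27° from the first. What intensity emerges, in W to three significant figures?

I ≈ 19.0 W

I₁ = 28.7 W · cos²(24°) = 23.95 W.
I₂ = I₁ · cos²(27°) = 23.95 · 0.7939 = 19.02 W.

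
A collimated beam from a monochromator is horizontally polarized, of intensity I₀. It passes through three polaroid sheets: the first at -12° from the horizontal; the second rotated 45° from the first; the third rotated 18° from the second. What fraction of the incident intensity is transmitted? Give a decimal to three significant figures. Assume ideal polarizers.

By Malus's law, I₁ = I₀ cos²(-12° − 0°) = I₀ cos²(12°) = 0.9568 I₀.
I₂ = I₁ cos²(45°) = 0.9568 · 0.5 I₀ = 0.4784 I₀.
I₃ = I₂ cos²(18°) = 0.4784 · 0.9045 I₀ = 0.4327 I₀.
Transmitted fraction = 0.4327.

≈ 0.433 I₀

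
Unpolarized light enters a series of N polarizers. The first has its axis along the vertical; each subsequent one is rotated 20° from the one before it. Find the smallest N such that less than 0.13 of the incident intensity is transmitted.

N = 12

First polarizer halves the unpolarized light: factor 1/2.
Each further stage multiplies by cos²(20°) = 0.883.
After N polarizers: T = 0.5·0.883^(N−1). Require T < 0.13 ⇒ N−1 > ln(0.13/0.5)/ln(0.883) = 10.83, so N−1 ≥ 11 and N = 12.
Check: N=12 gives T = 0.1273 < 0.13; N=11 gives T = 0.1441.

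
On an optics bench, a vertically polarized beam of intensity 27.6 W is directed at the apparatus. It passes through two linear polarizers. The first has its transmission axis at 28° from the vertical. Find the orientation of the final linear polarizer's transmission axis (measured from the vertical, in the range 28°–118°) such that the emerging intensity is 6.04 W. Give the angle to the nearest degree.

θ ≈ 86°

I₁ = I₀ cos²(28° − 0°) = I₀ cos²(28°) = 0.7796 I₀.
Target fraction: 6.04 / 27.6 W = 0.2188 of I₀.
Need I₂/I₀ = 0.2188, so cos²(θ − 28°) = 0.2188 / 0.7796 = 0.2807.
θ − 28° = arccos(√0.2807) = 58.0°, giving θ ≈ 28 + 58.0 = 86.0°.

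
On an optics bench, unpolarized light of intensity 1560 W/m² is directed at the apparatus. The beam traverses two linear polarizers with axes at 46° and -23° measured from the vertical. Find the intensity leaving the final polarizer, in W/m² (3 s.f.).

I ≈ 100 W/m²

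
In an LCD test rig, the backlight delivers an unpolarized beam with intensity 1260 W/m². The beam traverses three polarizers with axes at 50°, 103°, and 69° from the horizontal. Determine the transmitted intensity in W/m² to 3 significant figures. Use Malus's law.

I ≈ 157 W/m²

Unpolarized light through the first polarizer → I₁ = 1260 W/m²/2 = 630 W/m², polarized at 50°.
I₂ = I₁ · cos²(53°) = 630 · 0.3622 = 228.2 W/m².
I₃ = I₂ · cos²(34°) = 228.2 · 0.6873 = 156.8 W/m².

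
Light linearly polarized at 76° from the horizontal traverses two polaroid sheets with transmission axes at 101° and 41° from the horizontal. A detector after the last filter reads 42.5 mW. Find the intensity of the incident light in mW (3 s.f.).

I₀ ≈ 207 mW

I₁ = I₀ cos²(101° − 76°) = I₀ cos²(25°) = 0.8214 I₀.
I₂ = I₁ cos²(41° − 101°) = 0.8214 I₀ · cos²(60°) = 0.2053 I₀.
So 42.5 mW = 0.2053 I₀, giving I₀ = 42.5/0.2053 = 207 mW.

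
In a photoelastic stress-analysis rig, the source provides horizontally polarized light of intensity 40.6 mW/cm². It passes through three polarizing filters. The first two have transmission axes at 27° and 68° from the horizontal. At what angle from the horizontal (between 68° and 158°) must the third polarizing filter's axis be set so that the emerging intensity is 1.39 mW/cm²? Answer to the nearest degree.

θ ≈ 142°

I₁ = I₀ cos²(27° − 0°) = I₀ cos²(27°) = 0.7939 I₀.
I₂ = I₁ cos²(68° − 27°) = 0.7939 I₀ · cos²(41°) = 0.4522 I₀.
Target fraction: 1.39 / 40.6 mW/cm² = 0.03424 of I₀.
Need I₃/I₀ = 0.03424, so cos²(θ − 68°) = 0.03424 / 0.4522 = 0.07571.
θ − 68° = arccos(√0.07571) = 74.0°, giving θ ≈ 68 + 74.0 = 142.0°.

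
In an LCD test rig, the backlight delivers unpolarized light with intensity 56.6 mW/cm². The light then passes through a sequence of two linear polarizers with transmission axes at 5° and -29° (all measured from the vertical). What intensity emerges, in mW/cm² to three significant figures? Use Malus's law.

Unpolarized light through the first polarizer → I₁ = 56.6 mW/cm²/2 = 28.3 mW/cm², polarized at 5°.
I₂ = I₁ · cos²(34°) = 28.3 · 0.6873 = 19.45 mW/cm².

I ≈ 19.5 mW/cm²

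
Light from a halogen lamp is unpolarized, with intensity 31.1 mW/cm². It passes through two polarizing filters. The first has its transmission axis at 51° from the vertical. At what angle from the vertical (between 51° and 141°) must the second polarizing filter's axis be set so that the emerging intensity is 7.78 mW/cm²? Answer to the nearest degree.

Unpolarized light through the first polarizer → I₁ = ½ I₀, now polarized at 51°.
Target fraction: 7.78 / 31.1 mW/cm² = 0.2502 of I₀.
Need I₂/I₀ = 0.2502, so cos²(θ − 51°) = 0.2502 / 0.5 = 0.5003.
θ − 51° = arccos(√0.5003) = 45.0°, giving θ ≈ 51 + 45.0 = 96.0°.

θ ≈ 96°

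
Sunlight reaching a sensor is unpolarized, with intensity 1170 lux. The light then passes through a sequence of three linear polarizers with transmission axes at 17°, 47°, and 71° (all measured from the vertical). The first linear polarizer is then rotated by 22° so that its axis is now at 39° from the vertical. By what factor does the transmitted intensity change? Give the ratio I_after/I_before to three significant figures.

Before rotation:
Unpolarized light through the first polarizer → I₁ = ½ I₀, now polarized at 17°.
I₂ = I₁ cos²(47° − 17°) = 0.5 I₀ · cos²(30°) = 0.375 I₀.
I₃ = I₂ cos²(71° − 47°) = 0.375 I₀ · cos²(24°) = 0.313 I₀.
After rotation:
Unpolarized light through the first polarizer → I₁ = ½ I₀, now polarized at 39°.
I₂ = I₁ cos²(47° − 39°) = 0.5 I₀ · cos²(8°) = 0.4903 I₀.
I₃ = I₂ cos²(71° − 47°) = 0.4903 I₀ · cos²(24°) = 0.4092 I₀.
Ratio = 0.4092 / 0.313 = 1.308.

I_new/I_old ≈ 1.31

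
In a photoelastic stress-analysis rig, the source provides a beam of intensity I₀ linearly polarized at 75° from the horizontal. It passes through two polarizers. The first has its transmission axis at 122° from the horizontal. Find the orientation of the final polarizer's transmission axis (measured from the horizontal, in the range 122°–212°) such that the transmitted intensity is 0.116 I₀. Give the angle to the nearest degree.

θ ≈ 182°

I₁ = I₀ cos²(122° − 75°) = I₀ cos²(47°) = 0.4651 I₀.
Need I₂/I₀ = 0.116, so cos²(θ − 122°) = 0.116 / 0.4651 = 0.2494.
θ − 122° = arccos(√0.2494) = 60.0°, giving θ ≈ 122 + 60.0 = 182.0°.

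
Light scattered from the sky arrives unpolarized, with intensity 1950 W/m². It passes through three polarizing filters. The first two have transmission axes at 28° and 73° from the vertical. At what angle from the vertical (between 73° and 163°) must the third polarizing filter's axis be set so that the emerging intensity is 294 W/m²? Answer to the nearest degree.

Unpolarized light through the first polarizer → I₁ = ½ I₀, now polarized at 28°.
I₂ = I₁ cos²(73° − 28°) = 0.5 I₀ · cos²(45°) = 0.25 I₀.
Target fraction: 294 / 1950 W/m² = 0.1508 of I₀.
Need I₃/I₀ = 0.1508, so cos²(θ − 73°) = 0.1508 / 0.25 = 0.6031.
θ − 73° = arccos(√0.6031) = 39.1°, giving θ ≈ 73 + 39.1 = 112.1°.

θ ≈ 112°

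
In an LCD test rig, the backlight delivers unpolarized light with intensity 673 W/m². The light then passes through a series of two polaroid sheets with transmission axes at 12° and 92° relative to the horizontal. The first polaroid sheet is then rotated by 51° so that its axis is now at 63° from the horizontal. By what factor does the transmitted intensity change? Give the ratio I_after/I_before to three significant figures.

Before rotation:
Unpolarized light through the first polarizer → I₁ = ½ I₀, now polarized at 12°.
I₂ = I₁ cos²(92° − 12°) = 0.5 I₀ · cos²(80°) = 0.01508 I₀.
After rotation:
Unpolarized light through the first polarizer → I₁ = ½ I₀, now polarized at 63°.
I₂ = I₁ cos²(92° − 63°) = 0.5 I₀ · cos²(29°) = 0.3825 I₀.
Ratio = 0.3825 / 0.01508 = 25.37.

I_new/I_old ≈ 25.4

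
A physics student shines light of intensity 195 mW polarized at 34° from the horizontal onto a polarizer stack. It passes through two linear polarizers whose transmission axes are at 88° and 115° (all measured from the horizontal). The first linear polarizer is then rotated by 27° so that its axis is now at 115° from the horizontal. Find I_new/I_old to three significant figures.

Before rotation:
By Malus's law, I₁ = I₀ cos²(88° − 34°) = I₀ cos²(54°) = 0.3455 I₀.
I₂ = I₁ cos²(115° − 88°) = 0.3455 I₀ · cos²(27°) = 0.2743 I₀.
After rotation:
I₁ = I₀ cos²(115° − 34°) = I₀ cos²(81°) = 0.02447 I₀.
I₂ = I₁ cos²(115° − 115°) = 0.02447 I₀ · cos²(0°) = 0.02447 I₀.
Ratio = 0.02447 / 0.2743 = 0.08922.

I_new/I_old ≈ 0.0892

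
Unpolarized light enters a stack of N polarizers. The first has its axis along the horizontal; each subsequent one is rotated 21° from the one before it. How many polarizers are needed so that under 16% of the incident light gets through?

First polarizer halves the unpolarized light: factor 1/2.
Each further stage multiplies by cos²(21°) = 0.8716.
After N polarizers: T = 0.5·0.8716^(N−1). Require T < 0.16 ⇒ N−1 > ln(0.16/0.5)/ln(0.8716) = 8.29, so N−1 ≥ 9 and N = 10.
Check: N=10 gives T = 0.1451 < 0.16; N=9 gives T = 0.1665.

N = 10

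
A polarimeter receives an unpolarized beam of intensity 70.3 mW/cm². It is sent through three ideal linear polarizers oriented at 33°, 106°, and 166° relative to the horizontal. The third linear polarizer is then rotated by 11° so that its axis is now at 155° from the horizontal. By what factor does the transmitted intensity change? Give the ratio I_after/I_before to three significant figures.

Before rotation:
Unpolarized light through the first polarizer → I₁ = ½ I₀, now polarized at 33°.
I₂ = I₁ cos²(106° − 33°) = 0.5 I₀ · cos²(73°) = 0.04274 I₀.
I₃ = I₂ cos²(166° − 106°) = 0.04274 I₀ · cos²(60°) = 0.01069 I₀.
After rotation:
Unpolarized light through the first polarizer → I₁ = ½ I₀, now polarized at 33°.
I₂ = I₁ cos²(106° − 33°) = 0.5 I₀ · cos²(73°) = 0.04274 I₀.
I₃ = I₂ cos²(155° − 106°) = 0.04274 I₀ · cos²(49°) = 0.0184 I₀.
Ratio = 0.0184 / 0.01069 = 1.722.

I_new/I_old ≈ 1.72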